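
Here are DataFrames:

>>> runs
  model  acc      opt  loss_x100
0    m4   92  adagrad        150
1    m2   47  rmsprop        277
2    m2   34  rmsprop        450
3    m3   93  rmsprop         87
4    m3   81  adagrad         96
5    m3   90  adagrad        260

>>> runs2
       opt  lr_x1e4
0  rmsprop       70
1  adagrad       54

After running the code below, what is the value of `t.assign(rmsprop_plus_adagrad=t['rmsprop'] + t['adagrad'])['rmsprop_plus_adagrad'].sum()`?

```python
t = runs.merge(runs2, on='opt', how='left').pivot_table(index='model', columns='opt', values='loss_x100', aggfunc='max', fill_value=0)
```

947

merge on 'opt' (how='left') → 6 rows:
  model  acc      opt  loss_x100  lr_x1e4
0    m4   92  adagrad        150       54
1    m2   47  rmsprop        277       70
2    m2   34  rmsprop        450       70
3    m3   93  rmsprop         87       70
4    m3   81  adagrad         96       54
5    m3   90  adagrad        260       54
pivot: rows=model, cols=opt, max(loss_x100):
opt    adagrad  rmsprop
model                  
m2           0      450
m3         260       87
m4         150        0
add column rmsprop_plus_adagrad = t['rmsprop'] + t['adagrad']:
opt    adagrad  rmsprop  rmsprop_plus_adagrad
model                                        
m2           0      450                   450
m3         260       87                   347
m4         150        0                   150
So sum() = 947.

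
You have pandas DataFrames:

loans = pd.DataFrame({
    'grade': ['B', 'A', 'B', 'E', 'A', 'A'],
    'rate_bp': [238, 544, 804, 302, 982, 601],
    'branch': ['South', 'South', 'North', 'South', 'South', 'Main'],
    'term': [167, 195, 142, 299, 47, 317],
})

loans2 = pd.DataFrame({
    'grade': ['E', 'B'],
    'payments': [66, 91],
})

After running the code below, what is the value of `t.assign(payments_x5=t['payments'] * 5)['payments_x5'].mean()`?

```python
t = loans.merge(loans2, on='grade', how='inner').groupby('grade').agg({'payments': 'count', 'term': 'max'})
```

7.5

merge on 'grade' (how='inner') → 3 rows:
  grade  rate_bp branch  term  payments
0     B      238  South   167        91
1     B      804  North   142        91
2     E      302  South   299        66
group by grade: count(payments), max(term):
       payments  term
grade                
B             2   167
E             1   299
add column payments_x5 = t['payments'] * 5:
       payments  term  payments_x5
grade                             
B             2   167           10
E             1   299            5
So mean() = 7.5.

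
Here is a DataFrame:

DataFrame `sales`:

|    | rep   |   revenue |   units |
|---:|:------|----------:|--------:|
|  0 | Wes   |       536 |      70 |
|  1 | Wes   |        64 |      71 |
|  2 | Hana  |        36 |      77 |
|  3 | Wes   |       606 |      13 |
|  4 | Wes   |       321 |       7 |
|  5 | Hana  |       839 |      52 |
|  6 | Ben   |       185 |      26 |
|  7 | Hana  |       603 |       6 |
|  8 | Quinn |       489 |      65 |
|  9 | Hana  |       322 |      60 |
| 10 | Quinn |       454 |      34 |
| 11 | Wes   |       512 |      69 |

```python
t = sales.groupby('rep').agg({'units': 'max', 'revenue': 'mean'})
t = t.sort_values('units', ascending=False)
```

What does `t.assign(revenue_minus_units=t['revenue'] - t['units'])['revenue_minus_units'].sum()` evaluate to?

group by rep: max(units), mean(revenue):
       units  revenue
rep                  
Ben       26    185.0
Hana      77    450.0
Quinn     65    471.5
Wes       71    407.8
sort by units descending:
       units  revenue
rep                  
Hana      77    450.0
Wes       71    407.8
Quinn     65    471.5
Ben       26    185.0
add column revenue_minus_units = t['revenue'] - t['units']:
       units  revenue  revenue_minus_units
rep                                       
Hana      77    450.0                373.0
Wes       71    407.8                336.8
Quinn     65    471.5                406.5
Ben       26    185.0                159.0
The sum of column 'revenue_minus_units' is 1275.3.

1275.3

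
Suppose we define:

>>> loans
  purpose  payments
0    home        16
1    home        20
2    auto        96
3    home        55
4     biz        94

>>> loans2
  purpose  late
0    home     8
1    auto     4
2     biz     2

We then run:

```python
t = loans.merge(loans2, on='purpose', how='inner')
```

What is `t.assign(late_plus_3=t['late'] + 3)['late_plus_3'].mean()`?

9.0

merge on 'purpose' (how='inner') → 5 rows:
  purpose  payments  late
0    home        16     8
1    home        20     8
2    auto        96     4
3    home        55     8
4     biz        94     2
add column late_plus_3 = t['late'] + 3:
  purpose  payments  late  late_plus_3
0    home        16     8           11
1    home        20     8           11
2    auto        96     4            7
3    home        55     8           11
4     biz        94     2            5
mean of column 'late_plus_3' → 9.0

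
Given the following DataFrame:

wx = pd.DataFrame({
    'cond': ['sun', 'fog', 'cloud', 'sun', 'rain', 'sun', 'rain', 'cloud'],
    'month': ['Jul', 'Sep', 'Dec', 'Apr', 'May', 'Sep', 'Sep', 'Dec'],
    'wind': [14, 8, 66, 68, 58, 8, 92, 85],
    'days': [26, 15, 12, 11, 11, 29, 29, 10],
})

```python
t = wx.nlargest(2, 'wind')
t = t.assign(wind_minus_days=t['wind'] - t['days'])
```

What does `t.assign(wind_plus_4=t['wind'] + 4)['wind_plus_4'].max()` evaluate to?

take 2 rows with largest wind:
    cond month  wind  days
6   rain   Sep    92    29
7  cloud   Dec    85    10
add column wind_minus_days = t['wind'] - t['days']:
    cond month  wind  days  wind_minus_days
6   rain   Sep    92    29               63
7  cloud   Dec    85    10               75
add column wind_plus_4 = t['wind'] + 4:
    cond month  wind  days  wind_minus_days  wind_plus_4
6   rain   Sep    92    29               63           96
7  cloud   Dec    85    10               75           89

96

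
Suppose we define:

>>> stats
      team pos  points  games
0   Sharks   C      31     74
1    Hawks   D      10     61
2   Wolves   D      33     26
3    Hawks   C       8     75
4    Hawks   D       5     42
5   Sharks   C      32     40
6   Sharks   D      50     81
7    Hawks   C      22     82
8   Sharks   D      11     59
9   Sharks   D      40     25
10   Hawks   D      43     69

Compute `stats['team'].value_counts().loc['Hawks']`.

value_counts of team:
team
Sharks    5
Hawks     5
Wolves    1
Name: count, dtype: int64
The value at index 'Hawks' is 5.

5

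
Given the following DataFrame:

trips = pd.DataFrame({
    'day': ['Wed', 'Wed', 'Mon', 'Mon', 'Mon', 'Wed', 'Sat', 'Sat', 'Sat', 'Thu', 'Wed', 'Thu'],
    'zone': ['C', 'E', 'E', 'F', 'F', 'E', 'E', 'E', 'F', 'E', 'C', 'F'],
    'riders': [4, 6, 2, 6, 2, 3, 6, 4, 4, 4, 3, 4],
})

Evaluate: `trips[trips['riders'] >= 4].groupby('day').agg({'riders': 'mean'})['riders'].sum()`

19.6666666667

filter rows where riders >= 4:
    day zone  riders
0   Wed    C       4
1   Wed    E       6
3   Mon    F       6
6   Sat    E       6
7   Sat    E       4
8   Sat    F       4
9   Thu    E       4
11  Thu    F       4
group by day, mean of riders:
       riders
day          
Mon  6.000000
Sat  4.666667
Thu  4.000000
Wed  5.000000
Reading off the sum of column 'riders', we get 19.6666666667.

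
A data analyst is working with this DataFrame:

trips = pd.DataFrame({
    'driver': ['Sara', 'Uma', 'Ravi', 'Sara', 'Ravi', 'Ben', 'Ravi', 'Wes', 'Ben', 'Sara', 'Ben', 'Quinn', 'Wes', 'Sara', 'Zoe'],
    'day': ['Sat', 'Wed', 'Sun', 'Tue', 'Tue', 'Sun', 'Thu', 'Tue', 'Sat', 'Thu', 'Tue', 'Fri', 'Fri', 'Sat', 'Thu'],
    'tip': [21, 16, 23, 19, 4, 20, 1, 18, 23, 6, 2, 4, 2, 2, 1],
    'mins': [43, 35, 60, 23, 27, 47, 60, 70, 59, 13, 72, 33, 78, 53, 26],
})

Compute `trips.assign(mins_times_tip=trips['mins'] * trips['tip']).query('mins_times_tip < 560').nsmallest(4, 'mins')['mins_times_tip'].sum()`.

649

add column mins_times_tip = trips['mins'] * trips['tip']:
   driver  day  tip  mins  mins_times_tip
0    Sara  Sat   21    43             903
1     Uma  Wed   16    35             560
2    Ravi  Sun   23    60            1380
3    Sara  Tue   19    23             437
4    Ravi  Tue    4    27             108
5     Ben  Sun   20    47             940
6    Ravi  Thu    1    60              60
7     Wes  Tue   18    70            1260
8     Ben  Sat   23    59            1357
9    Sara  Thu    6    13              78
10    Ben  Tue    2    72             144
11  Quinn  Fri    4    33             132
12    Wes  Fri    2    78             156
13   Sara  Sat    2    53             106
14    Zoe  Thu    1    26              26
filter rows where mins_times_tip < 560:
   driver  day  tip  mins  mins_times_tip
3    Sara  Tue   19    23             437
4    Ravi  Tue    4    27             108
6    Ravi  Thu    1    60              60
9    Sara  Thu    6    13              78
10    Ben  Tue    2    72             144
11  Quinn  Fri    4    33             132
12    Wes  Fri    2    78             156
13   Sara  Sat    2    53             106
14    Zoe  Thu    1    26              26
take 4 rows with smallest mins:
   driver  day  tip  mins  mins_times_tip
9    Sara  Thu    6    13              78
3    Sara  Tue   19    23             437
14    Zoe  Thu    1    26              26
4    Ravi  Tue    4    27             108
sum of column 'mins_times_tip' → 649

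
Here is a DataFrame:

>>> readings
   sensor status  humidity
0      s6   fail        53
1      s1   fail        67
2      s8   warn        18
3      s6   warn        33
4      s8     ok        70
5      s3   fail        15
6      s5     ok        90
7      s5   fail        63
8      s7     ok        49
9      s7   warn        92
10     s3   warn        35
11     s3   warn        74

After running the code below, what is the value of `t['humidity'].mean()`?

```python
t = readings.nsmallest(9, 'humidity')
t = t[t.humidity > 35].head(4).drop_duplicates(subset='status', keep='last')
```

take 9 rows with smallest humidity:
   sensor status  humidity
5      s3   fail        15
2      s8   warn        18
3      s6   warn        33
10     s3   warn        35
8      s7     ok        49
0      s6   fail        53
7      s5   fail        63
1      s1   fail        67
4      s8     ok        70
filter rows where humidity > 35:
  sensor status  humidity
8     s7     ok        49
0     s6   fail        53
7     s5   fail        63
1     s1   fail        67
4     s8     ok        70
take first 4 rows:
  sensor status  humidity
8     s7     ok        49
0     s6   fail        53
7     s5   fail        63
1     s1   fail        67
drop duplicate status (keep=last):
  sensor status  humidity
8     s7     ok        49
1     s1   fail        67

58.0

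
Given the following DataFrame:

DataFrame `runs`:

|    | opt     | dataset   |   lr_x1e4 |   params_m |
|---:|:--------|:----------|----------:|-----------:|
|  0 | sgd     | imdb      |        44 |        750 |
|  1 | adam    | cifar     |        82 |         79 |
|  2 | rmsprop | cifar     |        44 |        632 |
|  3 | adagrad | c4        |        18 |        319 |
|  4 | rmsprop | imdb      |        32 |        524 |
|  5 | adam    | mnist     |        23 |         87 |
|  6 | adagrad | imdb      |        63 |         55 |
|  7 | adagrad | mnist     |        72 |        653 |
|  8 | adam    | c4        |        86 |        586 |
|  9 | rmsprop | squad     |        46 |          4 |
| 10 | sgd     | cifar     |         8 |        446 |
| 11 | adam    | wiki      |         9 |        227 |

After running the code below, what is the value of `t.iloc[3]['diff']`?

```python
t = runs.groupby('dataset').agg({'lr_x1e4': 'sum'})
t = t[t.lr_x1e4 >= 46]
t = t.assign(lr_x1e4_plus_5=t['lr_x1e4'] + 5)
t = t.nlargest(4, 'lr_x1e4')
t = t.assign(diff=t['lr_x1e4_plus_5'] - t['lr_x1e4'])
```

group by dataset, sum of lr_x1e4:
         lr_x1e4
dataset         
c4           104
cifar        134
imdb         139
mnist         95
squad         46
wiki           9
filter rows where lr_x1e4 >= 46:
         lr_x1e4
dataset         
c4           104
cifar        134
imdb         139
mnist         95
squad         46
add column lr_x1e4_plus_5 = t['lr_x1e4'] + 5:
         lr_x1e4  lr_x1e4_plus_5
dataset                         
c4           104             109
cifar        134             139
imdb         139             144
mnist         95             100
squad         46              51
take 4 rows with largest lr_x1e4:
         lr_x1e4  lr_x1e4_plus_5
dataset                         
imdb         139             144
cifar        134             139
c4           104             109
mnist         95             100
add column diff = t['lr_x1e4_plus_5'] - t['lr_x1e4']:
         lr_x1e4  lr_x1e4_plus_5  diff
dataset                               
imdb         139             144     5
cifar        134             139     5
c4           104             109     5
mnist         95             100     5
The value at position 3, column 'diff' is 5.

5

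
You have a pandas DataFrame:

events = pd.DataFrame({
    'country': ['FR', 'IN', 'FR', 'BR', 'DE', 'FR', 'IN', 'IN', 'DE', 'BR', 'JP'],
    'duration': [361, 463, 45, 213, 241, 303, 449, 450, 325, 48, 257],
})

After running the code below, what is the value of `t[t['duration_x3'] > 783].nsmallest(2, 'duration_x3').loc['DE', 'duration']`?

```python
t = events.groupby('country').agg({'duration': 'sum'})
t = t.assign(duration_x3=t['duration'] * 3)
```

566

group by country, sum of duration:
         duration
country          
BR            261
DE            566
FR            709
IN           1362
JP            257
add column duration_x3 = t['duration'] * 3:
         duration  duration_x3
country                       
BR            261          783
DE            566         1698
FR            709         2127
IN           1362         4086
JP            257          771
filter rows where duration_x3 > 783:
         duration  duration_x3
country                       
DE            566         1698
FR            709         2127
IN           1362         4086
take 2 rows with smallest duration_x3:
         duration  duration_x3
country                       
DE            566         1698
FR            709         2127
Hence 566.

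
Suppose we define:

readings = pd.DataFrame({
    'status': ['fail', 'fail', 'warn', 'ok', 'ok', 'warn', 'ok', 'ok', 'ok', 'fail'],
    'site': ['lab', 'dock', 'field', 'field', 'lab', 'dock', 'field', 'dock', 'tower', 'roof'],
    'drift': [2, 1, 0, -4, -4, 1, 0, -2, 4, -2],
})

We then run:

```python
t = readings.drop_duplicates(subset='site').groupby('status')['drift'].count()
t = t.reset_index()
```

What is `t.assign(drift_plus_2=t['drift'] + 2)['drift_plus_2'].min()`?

3

drop duplicate site (keep=first):
  status   site  drift
0   fail    lab      2
1   fail   dock      1
2   warn  field      0
8     ok  tower      4
9   fail   roof     -2
group by status, count of drift:
status
fail    3
ok      1
warn    1
Name: drift, dtype: int64
reset_index():
  status  drift
0   fail      3
1     ok      1
2   warn      1
add column drift_plus_2 = t['drift'] + 2:
  status  drift  drift_plus_2
0   fail      3             5
1     ok      1             3
2   warn      1             3
Taking the min of column 'drift_plus_2' gives 3.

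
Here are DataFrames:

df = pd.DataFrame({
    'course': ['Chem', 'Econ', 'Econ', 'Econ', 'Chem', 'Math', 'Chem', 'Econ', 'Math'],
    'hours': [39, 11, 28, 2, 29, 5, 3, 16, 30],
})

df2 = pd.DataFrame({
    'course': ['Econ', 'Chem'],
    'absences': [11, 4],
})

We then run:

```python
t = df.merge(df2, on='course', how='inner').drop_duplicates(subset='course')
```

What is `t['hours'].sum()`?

merge on 'course' (how='inner') → 7 rows:
  course  hours  absences
0   Chem     39         4
1   Econ     11        11
2   Econ     28        11
3   Econ      2        11
4   Chem     29         4
5   Chem      3         4
6   Econ     16        11
drop duplicate course (keep=first):
  course  hours  absences
0   Chem     39         4
1   Econ     11        11
Finally, sum of column 'hours' = 50.

50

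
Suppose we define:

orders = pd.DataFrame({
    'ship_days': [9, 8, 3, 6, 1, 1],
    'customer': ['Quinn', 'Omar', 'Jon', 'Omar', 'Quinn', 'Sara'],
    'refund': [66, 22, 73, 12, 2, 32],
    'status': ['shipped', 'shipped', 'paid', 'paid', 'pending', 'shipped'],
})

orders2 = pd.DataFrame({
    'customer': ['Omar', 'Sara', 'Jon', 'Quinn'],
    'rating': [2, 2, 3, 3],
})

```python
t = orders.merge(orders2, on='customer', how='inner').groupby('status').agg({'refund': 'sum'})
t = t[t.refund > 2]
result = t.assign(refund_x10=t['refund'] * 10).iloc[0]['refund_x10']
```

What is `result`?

850

merge on 'customer' (how='inner') → 6 rows:
   ship_days customer  refund   status  rating
0          9    Quinn      66  shipped       3
1          8     Omar      22  shipped       2
2          3      Jon      73     paid       3
3          6     Omar      12     paid       2
4          1    Quinn       2  pending       3
5          1     Sara      32  shipped       2
group by status, sum of refund:
         refund
status         
paid         85
pending       2
shipped     120
filter rows where refund > 2:
         refund
status         
paid         85
shipped     120
add column refund_x10 = t['refund'] * 10:
         refund  refund_x10
status                     
paid         85         850
shipped     120        1200
Taking the value at position 0, column 'refund_x10' gives 850.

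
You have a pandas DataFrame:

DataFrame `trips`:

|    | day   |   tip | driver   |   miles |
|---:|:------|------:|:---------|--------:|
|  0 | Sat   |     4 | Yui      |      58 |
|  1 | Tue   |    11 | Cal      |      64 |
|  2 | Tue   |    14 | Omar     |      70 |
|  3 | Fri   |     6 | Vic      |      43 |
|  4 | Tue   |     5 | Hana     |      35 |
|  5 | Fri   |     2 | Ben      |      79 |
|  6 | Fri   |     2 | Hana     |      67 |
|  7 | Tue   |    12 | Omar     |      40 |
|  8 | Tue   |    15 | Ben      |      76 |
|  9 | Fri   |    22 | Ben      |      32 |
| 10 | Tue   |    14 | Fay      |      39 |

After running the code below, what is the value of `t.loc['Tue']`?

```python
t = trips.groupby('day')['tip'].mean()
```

11.8333333333

group by day, mean of tip:
day
Fri     8.000000
Sat     4.000000
Tue    11.833333
Name: tip, dtype: float64
So loc['Tue'] = 11.8333333333.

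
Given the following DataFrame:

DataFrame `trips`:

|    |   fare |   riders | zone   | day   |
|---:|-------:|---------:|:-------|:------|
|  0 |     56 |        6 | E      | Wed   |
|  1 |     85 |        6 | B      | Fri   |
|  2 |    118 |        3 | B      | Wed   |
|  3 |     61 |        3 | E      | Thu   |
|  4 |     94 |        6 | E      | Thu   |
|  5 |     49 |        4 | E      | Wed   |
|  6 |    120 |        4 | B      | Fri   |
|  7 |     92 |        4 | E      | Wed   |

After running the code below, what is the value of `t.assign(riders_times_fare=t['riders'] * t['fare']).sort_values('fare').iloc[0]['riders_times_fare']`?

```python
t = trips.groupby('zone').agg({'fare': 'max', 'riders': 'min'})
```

group by zone: max(fare), min(riders):
      fare  riders
zone              
B      120       3
E       94       3
add column riders_times_fare = t['riders'] * t['fare']:
      fare  riders  riders_times_fare
zone                                 
B      120       3                360
E       94       3                282
sort by fare:
      fare  riders  riders_times_fare
zone                                 
E       94       3                282
B      120       3                360
Taking the value at position 0, column 'riders_times_fare' gives 282.

282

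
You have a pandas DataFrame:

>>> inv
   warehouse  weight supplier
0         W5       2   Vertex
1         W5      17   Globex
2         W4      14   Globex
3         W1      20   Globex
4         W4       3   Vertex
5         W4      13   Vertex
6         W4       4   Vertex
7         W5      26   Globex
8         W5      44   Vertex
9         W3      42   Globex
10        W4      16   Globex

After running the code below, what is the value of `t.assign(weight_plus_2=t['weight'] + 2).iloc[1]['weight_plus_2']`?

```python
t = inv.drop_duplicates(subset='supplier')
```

drop duplicate supplier (keep=first):
  warehouse  weight supplier
0        W5       2   Vertex
1        W5      17   Globex
add column weight_plus_2 = t['weight'] + 2:
  warehouse  weight supplier  weight_plus_2
0        W5       2   Vertex              4
1        W5      17   Globex             19
Reading off the value at position 1, column 'weight_plus_2', we get 19.

19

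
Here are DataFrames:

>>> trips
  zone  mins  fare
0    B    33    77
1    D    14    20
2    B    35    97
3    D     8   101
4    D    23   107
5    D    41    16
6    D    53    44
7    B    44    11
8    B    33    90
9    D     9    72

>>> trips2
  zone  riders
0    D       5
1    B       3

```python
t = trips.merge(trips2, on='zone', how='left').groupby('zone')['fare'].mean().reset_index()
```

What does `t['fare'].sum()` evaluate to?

128.75

merge on 'zone' (how='left') → 10 rows:
  zone  mins  fare  riders
0    B    33    77       3
1    D    14    20       5
2    B    35    97       3
3    D     8   101       5
4    D    23   107       5
5    D    41    16       5
6    D    53    44       5
7    B    44    11       3
8    B    33    90       3
9    D     9    72       5
group by zone, mean of fare:
zone
B    68.75
D    60.00
Name: fare, dtype: float64
reset_index():
  zone   fare
0    B  68.75
1    D  60.00
Finally, sum of column 'fare' = 128.75.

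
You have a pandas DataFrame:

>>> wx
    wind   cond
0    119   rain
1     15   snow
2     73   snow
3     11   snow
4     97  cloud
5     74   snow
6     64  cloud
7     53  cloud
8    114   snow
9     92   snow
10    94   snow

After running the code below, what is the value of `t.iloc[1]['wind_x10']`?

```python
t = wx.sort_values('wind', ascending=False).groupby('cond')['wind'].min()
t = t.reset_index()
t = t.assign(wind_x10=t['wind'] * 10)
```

1190

sort by wind descending:
    wind   cond
0    119   rain
8    114   snow
4     97  cloud
10    94   snow
9     92   snow
5     74   snow
2     73   snow
6     64  cloud
7     53  cloud
1     15   snow
3     11   snow
group by cond, min of wind:
cond
cloud     53
rain     119
snow      11
Name: wind, dtype: int64
reset_index():
    cond  wind
0  cloud    53
1   rain   119
2   snow    11
add column wind_x10 = t['wind'] * 10:
    cond  wind  wind_x10
0  cloud    53       530
1   rain   119      1190
2   snow    11       110
Hence 1190.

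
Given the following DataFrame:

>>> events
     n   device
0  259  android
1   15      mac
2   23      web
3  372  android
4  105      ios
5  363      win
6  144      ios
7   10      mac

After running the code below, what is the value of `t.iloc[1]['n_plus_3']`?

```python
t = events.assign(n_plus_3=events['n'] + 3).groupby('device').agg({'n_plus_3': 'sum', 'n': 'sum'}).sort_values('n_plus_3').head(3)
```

31

add column n_plus_3 = events['n'] + 3:
     n   device  n_plus_3
0  259  android       262
1   15      mac        18
2   23      web        26
3  372  android       375
4  105      ios       108
5  363      win       366
6  144      ios       147
7   10      mac        13
group by device: sum(n_plus_3), sum(n):
         n_plus_3    n
device                
android       637  631
ios           255  249
mac            31   25
web            26   23
win           366  363
sort by n_plus_3:
         n_plus_3    n
device                
web            26   23
mac            31   25
ios           255  249
win           366  363
android       637  631
take first 3 rows:
        n_plus_3    n
device               
web           26   23
mac           31   25
ios          255  249
Reading off the value at position 1, column 'n_plus_3', we get 31.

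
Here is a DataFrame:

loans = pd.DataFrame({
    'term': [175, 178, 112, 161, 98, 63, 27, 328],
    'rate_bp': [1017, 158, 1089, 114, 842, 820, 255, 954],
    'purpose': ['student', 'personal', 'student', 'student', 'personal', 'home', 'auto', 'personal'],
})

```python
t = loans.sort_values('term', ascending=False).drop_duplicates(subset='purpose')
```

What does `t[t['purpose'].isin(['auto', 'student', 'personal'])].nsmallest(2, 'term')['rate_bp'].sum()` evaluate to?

1272

sort by term descending:
   term  rate_bp   purpose
7   328      954  personal
1   178      158  personal
0   175     1017   student
3   161      114   student
2   112     1089   student
4    98      842  personal
5    63      820      home
6    27      255      auto
drop duplicate purpose (keep=first):
   term  rate_bp   purpose
7   328      954  personal
0   175     1017   student
5    63      820      home
6    27      255      auto
filter rows where purpose in ['auto', 'student', 'personal']:
   term  rate_bp   purpose
7   328      954  personal
0   175     1017   student
6    27      255      auto
take 2 rows with smallest term:
   term  rate_bp  purpose
6    27      255     auto
0   175     1017  student
sum of column 'rate_bp' → 1272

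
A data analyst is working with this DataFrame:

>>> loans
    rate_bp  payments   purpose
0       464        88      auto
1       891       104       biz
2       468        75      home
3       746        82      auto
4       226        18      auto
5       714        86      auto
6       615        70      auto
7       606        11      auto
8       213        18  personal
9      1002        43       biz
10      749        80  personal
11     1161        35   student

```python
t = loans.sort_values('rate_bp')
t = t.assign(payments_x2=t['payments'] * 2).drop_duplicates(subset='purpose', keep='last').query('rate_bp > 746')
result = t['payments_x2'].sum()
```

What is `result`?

sort by rate_bp:
    rate_bp  payments   purpose
8       213        18  personal
4       226        18      auto
0       464        88      auto
2       468        75      home
7       606        11      auto
6       615        70      auto
5       714        86      auto
3       746        82      auto
10      749        80  personal
1       891       104       biz
9      1002        43       biz
11     1161        35   student
add column payments_x2 = t['payments'] * 2:
    rate_bp  payments   purpose  payments_x2
8       213        18  personal           36
4       226        18      auto           36
0       464        88      auto          176
2       468        75      home          150
7       606        11      auto           22
6       615        70      auto          140
5       714        86      auto          172
3       746        82      auto          164
10      749        80  personal          160
1       891       104       biz          208
9      1002        43       biz           86
11     1161        35   student           70
drop duplicate purpose (keep=last):
    rate_bp  payments   purpose  payments_x2
2       468        75      home          150
3       746        82      auto          164
10      749        80  personal          160
9      1002        43       biz           86
11     1161        35   student           70
filter rows where rate_bp > 746:
    rate_bp  payments   purpose  payments_x2
10      749        80  personal          160
9      1002        43       biz           86
11     1161        35   student           70

316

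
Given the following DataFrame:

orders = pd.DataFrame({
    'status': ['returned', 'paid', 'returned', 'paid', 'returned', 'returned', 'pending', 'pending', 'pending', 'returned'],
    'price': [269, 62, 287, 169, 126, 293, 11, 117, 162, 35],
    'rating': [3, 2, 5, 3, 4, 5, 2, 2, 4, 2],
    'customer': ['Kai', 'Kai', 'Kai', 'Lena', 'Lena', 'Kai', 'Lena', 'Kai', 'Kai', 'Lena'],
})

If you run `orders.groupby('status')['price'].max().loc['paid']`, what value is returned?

group by status, max of price:
status
paid        169
pending     162
returned    293
Name: price, dtype: int64
Taking the value at index 'paid' gives 169.

169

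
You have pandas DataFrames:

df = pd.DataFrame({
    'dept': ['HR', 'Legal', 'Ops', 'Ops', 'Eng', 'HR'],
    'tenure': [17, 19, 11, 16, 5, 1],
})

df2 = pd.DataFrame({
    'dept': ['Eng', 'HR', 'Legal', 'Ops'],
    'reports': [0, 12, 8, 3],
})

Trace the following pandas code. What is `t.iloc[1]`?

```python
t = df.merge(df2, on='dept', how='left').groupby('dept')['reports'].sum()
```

merge on 'dept' (how='left') → 6 rows:
    dept  tenure  reports
0     HR      17       12
1  Legal      19        8
2    Ops      11        3
3    Ops      16        3
4    Eng       5        0
5     HR       1       12
group by dept, sum of reports:
dept
Eng       0
HR       24
Legal     8
Ops       6
Name: reports, dtype: int64

24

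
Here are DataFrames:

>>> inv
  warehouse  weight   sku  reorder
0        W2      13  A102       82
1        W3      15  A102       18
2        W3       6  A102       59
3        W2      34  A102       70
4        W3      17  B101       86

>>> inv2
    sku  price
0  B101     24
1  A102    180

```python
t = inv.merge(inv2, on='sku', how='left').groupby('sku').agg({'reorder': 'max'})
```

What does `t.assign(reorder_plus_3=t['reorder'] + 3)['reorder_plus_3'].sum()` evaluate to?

174

merge on 'sku' (how='left') → 5 rows:
  warehouse  weight   sku  reorder  price
0        W2      13  A102       82    180
1        W3      15  A102       18    180
2        W3       6  A102       59    180
3        W2      34  A102       70    180
4        W3      17  B101       86     24
group by sku, max of reorder:
      reorder
sku          
A102       82
B101       86
add column reorder_plus_3 = t['reorder'] + 3:
      reorder  reorder_plus_3
sku                          
A102       82              85
B101       86              89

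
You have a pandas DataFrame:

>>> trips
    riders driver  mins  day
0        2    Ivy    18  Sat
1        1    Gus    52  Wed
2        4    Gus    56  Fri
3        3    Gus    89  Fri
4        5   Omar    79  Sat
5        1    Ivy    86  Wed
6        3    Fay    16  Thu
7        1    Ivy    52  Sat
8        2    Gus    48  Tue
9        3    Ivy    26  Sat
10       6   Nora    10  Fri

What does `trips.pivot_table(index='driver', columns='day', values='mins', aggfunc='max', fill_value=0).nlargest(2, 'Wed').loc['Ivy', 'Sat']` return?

52

pivot: rows=driver, cols=day, max(mins):
day     Fri  Sat  Thu  Tue  Wed
driver                         
Fay       0    0   16    0    0
Gus      89    0    0   48   52
Ivy       0   52    0    0   86
Nora     10    0    0    0    0
Omar      0   79    0    0    0
take 2 rows with largest Wed:
day     Fri  Sat  Thu  Tue  Wed
driver                         
Ivy       0   52    0    0   86
Gus      89    0    0   48   52
Then the value at row 'Ivy', column 'Sat': 52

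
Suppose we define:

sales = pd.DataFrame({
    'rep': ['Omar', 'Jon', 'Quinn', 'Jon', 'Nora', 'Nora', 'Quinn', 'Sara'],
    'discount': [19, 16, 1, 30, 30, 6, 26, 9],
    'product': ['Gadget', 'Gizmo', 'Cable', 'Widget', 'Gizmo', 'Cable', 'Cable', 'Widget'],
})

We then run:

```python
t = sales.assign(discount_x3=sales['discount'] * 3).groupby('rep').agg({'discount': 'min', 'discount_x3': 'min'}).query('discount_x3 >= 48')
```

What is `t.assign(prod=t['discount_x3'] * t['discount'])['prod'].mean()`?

925.5

add column discount_x3 = sales['discount'] * 3:
     rep  discount product  discount_x3
0   Omar        19  Gadget           57
1    Jon        16   Gizmo           48
2  Quinn         1   Cable            3
3    Jon        30  Widget           90
4   Nora        30   Gizmo           90
5   Nora         6   Cable           18
6  Quinn        26   Cable           78
7   Sara         9  Widget           27
group by rep: min(discount), min(discount_x3):
       discount  discount_x3
rep                         
Jon          16           48
Nora          6           18
Omar         19           57
Quinn         1            3
Sara          9           27
filter rows where discount_x3 >= 48:
      discount  discount_x3
rep                        
Jon         16           48
Omar        19           57
add column prod = t['discount_x3'] * t['discount']:
      discount  discount_x3  prod
rep                              
Jon         16           48   768
Omar        19           57  1083
Reading off the mean of column 'prod', we get 925.5.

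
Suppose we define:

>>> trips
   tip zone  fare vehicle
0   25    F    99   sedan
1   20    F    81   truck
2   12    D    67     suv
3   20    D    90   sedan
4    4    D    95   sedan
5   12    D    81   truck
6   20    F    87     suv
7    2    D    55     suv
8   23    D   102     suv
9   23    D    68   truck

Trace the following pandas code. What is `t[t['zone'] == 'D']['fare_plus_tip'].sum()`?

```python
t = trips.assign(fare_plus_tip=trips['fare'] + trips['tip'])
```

654

add column fare_plus_tip = trips['fare'] + trips['tip']:
   tip zone  fare vehicle  fare_plus_tip
0   25    F    99   sedan            124
1   20    F    81   truck            101
2   12    D    67     suv             79
3   20    D    90   sedan            110
4    4    D    95   sedan             99
5   12    D    81   truck             93
6   20    F    87     suv            107
7    2    D    55     suv             57
8   23    D   102     suv            125
9   23    D    68   truck             91
filter rows where zone == 'D':
   tip zone  fare vehicle  fare_plus_tip
2   12    D    67     suv             79
3   20    D    90   sedan            110
4    4    D    95   sedan             99
5   12    D    81   truck             93
7    2    D    55     suv             57
8   23    D   102     suv            125
9   23    D    68   truck             91
Then the sum of column 'fare_plus_tip': 654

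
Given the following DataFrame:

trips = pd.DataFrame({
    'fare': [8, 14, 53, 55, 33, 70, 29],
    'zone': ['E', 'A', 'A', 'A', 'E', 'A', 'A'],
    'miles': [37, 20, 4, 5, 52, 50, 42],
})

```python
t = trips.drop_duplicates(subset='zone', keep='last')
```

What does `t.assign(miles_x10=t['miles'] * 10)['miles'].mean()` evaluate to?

drop duplicate zone (keep=last):
   fare zone  miles
4    33    E     52
6    29    A     42
add column miles_x10 = t['miles'] * 10:
   fare zone  miles  miles_x10
4    33    E     52        520
6    29    A     42        420
So mean() = 47.0.

47.0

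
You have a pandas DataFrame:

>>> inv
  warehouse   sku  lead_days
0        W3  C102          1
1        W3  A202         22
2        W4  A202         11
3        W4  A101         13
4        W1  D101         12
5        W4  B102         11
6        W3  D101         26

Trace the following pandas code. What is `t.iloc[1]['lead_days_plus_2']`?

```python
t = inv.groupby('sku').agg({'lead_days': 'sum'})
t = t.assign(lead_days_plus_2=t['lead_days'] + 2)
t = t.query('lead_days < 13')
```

3

group by sku, sum of lead_days:
      lead_days
sku            
A101         13
A202         33
B102         11
C102          1
D101         38
add column lead_days_plus_2 = t['lead_days'] + 2:
      lead_days  lead_days_plus_2
sku                              
A101         13                15
A202         33                35
B102         11                13
C102          1                 3
D101         38                40
filter rows where lead_days < 13:
      lead_days  lead_days_plus_2
sku                              
B102         11                13
C102          1                 3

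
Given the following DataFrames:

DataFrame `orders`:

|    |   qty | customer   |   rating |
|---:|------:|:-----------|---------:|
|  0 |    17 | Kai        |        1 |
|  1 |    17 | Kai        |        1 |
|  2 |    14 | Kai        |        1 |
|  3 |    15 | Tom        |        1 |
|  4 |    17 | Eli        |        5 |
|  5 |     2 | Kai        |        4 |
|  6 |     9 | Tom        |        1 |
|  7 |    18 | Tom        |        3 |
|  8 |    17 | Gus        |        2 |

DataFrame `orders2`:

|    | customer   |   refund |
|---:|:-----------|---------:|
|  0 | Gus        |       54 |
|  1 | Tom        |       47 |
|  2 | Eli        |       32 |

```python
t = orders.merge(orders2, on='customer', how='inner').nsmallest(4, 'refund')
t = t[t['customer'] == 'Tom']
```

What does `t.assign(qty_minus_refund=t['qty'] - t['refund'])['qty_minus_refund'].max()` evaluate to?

merge on 'customer' (how='inner') → 5 rows:
   qty customer  rating  refund
0   15      Tom       1      47
1   17      Eli       5      32
2    9      Tom       1      47
3   18      Tom       3      47
4   17      Gus       2      54
take 4 rows with smallest refund:
   qty customer  rating  refund
1   17      Eli       5      32
0   15      Tom       1      47
2    9      Tom       1      47
3   18      Tom       3      47
filter rows where customer == 'Tom':
   qty customer  rating  refund
0   15      Tom       1      47
2    9      Tom       1      47
3   18      Tom       3      47
add column qty_minus_refund = t['qty'] - t['refund']:
   qty customer  rating  refund  qty_minus_refund
0   15      Tom       1      47               -32
2    9      Tom       1      47               -38
3   18      Tom       3      47               -29
Taking the max of column 'qty_minus_refund' gives -29.

-29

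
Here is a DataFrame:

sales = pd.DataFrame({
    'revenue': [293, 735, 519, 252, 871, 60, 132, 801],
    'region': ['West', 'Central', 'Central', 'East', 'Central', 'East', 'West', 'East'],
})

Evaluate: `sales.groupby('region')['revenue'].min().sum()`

711

group by region, min of revenue:
region
Central    519
East        60
West       132
Name: revenue, dtype: int64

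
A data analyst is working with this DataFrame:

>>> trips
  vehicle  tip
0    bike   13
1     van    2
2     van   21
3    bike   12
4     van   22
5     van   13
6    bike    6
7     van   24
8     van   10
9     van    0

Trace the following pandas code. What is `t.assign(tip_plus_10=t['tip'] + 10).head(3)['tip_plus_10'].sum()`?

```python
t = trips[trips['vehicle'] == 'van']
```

filter rows where vehicle == 'van':
  vehicle  tip
1     van    2
2     van   21
4     van   22
5     van   13
7     van   24
8     van   10
9     van    0
add column tip_plus_10 = t['tip'] + 10:
  vehicle  tip  tip_plus_10
1     van    2           12
2     van   21           31
4     van   22           32
5     van   13           23
7     van   24           34
8     van   10           20
9     van    0           10
take first 3 rows:
  vehicle  tip  tip_plus_10
1     van    2           12
2     van   21           31
4     van   22           32
The sum of column 'tip_plus_10' is 75.

75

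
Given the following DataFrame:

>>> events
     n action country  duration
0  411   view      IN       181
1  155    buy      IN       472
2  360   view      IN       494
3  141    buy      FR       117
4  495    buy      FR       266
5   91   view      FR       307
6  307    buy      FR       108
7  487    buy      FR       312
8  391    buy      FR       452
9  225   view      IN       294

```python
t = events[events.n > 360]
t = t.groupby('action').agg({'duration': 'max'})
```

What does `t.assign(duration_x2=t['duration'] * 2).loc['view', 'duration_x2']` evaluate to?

362

filter rows where n > 360:
     n action country  duration
0  411   view      IN       181
4  495    buy      FR       266
7  487    buy      FR       312
8  391    buy      FR       452
group by action, max of duration:
        duration
action          
buy          452
view         181
add column duration_x2 = t['duration'] * 2:
        duration  duration_x2
action                       
buy          452          904
view         181          362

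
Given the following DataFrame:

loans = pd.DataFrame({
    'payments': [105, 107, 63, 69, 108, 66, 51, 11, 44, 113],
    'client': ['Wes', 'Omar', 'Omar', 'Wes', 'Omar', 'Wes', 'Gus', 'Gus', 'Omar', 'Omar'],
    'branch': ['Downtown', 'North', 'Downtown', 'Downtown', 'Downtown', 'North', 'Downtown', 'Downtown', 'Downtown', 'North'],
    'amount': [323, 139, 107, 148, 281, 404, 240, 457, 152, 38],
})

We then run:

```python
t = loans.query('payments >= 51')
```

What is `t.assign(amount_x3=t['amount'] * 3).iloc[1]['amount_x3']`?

filter rows where payments >= 51:
   payments client    branch  amount
0       105    Wes  Downtown     323
1       107   Omar     North     139
2        63   Omar  Downtown     107
3        69    Wes  Downtown     148
4       108   Omar  Downtown     281
5        66    Wes     North     404
6        51    Gus  Downtown     240
9       113   Omar     North      38
add column amount_x3 = t['amount'] * 3:
   payments client    branch  amount  amount_x3
0       105    Wes  Downtown     323        969
1       107   Omar     North     139        417
2        63   Omar  Downtown     107        321
3        69    Wes  Downtown     148        444
4       108   Omar  Downtown     281        843
5        66    Wes     North     404       1212
6        51    Gus  Downtown     240        720
9       113   Omar     North      38        114
The value at position 1, column 'amount_x3' is 417.

417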